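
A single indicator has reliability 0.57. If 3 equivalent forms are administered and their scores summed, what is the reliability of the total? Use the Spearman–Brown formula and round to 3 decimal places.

0.799

ρ_k = kρ / (1 + (k−1)ρ) = 3·0.57 / (1 + 2·0.57) = 1.710 / 2.140 = 0.799.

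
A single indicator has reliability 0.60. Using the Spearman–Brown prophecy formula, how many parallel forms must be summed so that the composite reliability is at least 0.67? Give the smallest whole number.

2

k ≥ ρ*(1−ρ₁)/(ρ₁(1−ρ*)) = 0.67·0.40 / (0.60·0.33) = 1.354.
Smallest integer k = 2.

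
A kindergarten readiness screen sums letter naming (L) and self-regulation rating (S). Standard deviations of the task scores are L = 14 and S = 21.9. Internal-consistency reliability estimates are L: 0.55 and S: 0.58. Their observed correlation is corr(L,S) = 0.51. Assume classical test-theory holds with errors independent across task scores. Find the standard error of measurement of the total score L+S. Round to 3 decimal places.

Var(total) = 675.61 + 312.732 = 988.342.
True-score variance = 385.974 + 312.732 = 698.706, so reliability = 0.7069.
Error variance = 988.342 − 698.706 = 289.636; SEM = √289.636 = 17.019.

17.019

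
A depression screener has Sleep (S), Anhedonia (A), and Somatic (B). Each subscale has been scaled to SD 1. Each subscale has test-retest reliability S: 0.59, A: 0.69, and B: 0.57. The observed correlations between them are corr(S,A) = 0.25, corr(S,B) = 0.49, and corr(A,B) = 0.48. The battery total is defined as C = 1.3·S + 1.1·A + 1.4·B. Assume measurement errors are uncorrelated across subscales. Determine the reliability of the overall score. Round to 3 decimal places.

0.784

Var(C) = 1.3² + 1.1² + 1.4² + 2·[1.43·0.25 + 1.82·0.49 + 1.54·0.48] = 4.86 + 3.977 = 8.837.
Because errors are independent across components, Cov(Tᵢ,Tⱼ) = Cov(Xᵢ,Xⱼ); the off-diagonal part of the true-score variance is the same as above.
True-score variance = [1.3²·0.59 + 1.1²·0.69 + 1.4²·0.57] + 3.977 = 2.9492 + 3.977 = 6.9262.
Reliability = 6.9262 / 8.837 = 0.784.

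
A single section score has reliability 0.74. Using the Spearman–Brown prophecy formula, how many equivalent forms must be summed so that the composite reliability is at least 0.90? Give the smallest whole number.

4

k ≥ ρ*(1−ρ₁)/(ρ₁(1−ρ*)) = 0.90·0.26 / (0.74·0.10) = 3.162.
Smallest integer k = 4.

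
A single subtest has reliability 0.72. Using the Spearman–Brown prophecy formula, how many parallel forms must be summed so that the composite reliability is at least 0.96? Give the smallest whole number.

k ≥ ρ*(1−ρ₁)/(ρ₁(1−ρ*)) = 0.96·0.28 / (0.72·0.04) = 9.333.
Smallest integer k = 10.

10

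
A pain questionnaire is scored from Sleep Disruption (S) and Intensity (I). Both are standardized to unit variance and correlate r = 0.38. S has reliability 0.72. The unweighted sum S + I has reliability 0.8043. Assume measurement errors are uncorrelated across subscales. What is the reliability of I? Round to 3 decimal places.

Var(S+I) = 2 + 2·0.38 = 2.760.
True-score variance = ρ_S + ρ_I + 2·0.38, so 0.8043 = (0.72 + ρ_I + 0.76) / 2.760.
ρ_I = 0.8043·2.760 − 0.72 − 0.76 = 0.740.

0.740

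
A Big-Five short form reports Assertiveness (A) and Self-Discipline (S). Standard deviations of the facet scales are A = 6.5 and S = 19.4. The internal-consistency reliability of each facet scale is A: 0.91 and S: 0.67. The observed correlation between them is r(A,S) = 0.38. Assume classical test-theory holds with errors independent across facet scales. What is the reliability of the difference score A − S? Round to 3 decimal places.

0.603

Var(A−S) = 6.5² + 19.4² − 2·6.5·19.4·0.38 = 418.61 − 95.836 = 322.774.
With uncorrelated errors the cross-covariances are all true-score covariance, so they carry over unchanged; only the diagonal terms shrink to ρᵢσᵢ².
True-score variance = [6.5²·0.91 + 19.4²·0.67] − 95.836 = 290.609 − 95.836 = 194.773.
Reliability = 194.773 / 322.774 = 0.603.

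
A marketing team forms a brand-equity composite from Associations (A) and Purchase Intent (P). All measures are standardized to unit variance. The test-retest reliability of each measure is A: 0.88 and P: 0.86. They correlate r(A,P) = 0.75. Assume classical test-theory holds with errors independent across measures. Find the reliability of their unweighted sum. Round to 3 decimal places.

0.926

Var(A+P) = 2 + 2·[0.75] = 2 + 1.5 = 3.5.
Under uncorrelated errors the observed covariances equal the true-score covariances, so only the own-variance terms attenuate.
True-score variance = [0.88 + 0.86] + 1.5 = 1.74 + 1.5 = 3.24.
Reliability = 3.24 / 3.5 = 0.926.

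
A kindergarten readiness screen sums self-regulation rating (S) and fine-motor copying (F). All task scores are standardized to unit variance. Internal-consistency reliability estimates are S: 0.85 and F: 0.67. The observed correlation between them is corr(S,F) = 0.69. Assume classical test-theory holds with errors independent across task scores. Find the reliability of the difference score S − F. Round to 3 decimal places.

Var(S−F) = 1 + 1 − 2·0.69 = 2 − 1.38 = 0.62.
With uncorrelated errors the cross-covariances are all true-score covariance, so they carry over unchanged; only the diagonal terms shrink to ρᵢσᵢ².
True-score variance = [0.85 + 0.67] − 1.38 = 1.52 − 1.38 = 0.14.
Reliability = 0.14 / 0.62 = 0.226.

0.226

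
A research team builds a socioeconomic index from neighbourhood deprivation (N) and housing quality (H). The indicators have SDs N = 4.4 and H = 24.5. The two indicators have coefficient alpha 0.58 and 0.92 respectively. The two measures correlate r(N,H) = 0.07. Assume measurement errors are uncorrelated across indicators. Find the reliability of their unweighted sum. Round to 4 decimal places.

0.9115

Var(N+H) = 4.4² + 24.5² + 2·[4.4·24.5·0.07] = 619.61 + 15.092 = 634.702.
With uncorrelated errors the cross-covariances are all true-score covariance, so they carry over unchanged; only the diagonal terms shrink to ρᵢσᵢ².
True-score variance = [4.4²·0.58 + 24.5²·0.92] + 15.092 = 563.459 + 15.092 = 578.551.
Reliability = 578.551 / 634.702 = 0.9115.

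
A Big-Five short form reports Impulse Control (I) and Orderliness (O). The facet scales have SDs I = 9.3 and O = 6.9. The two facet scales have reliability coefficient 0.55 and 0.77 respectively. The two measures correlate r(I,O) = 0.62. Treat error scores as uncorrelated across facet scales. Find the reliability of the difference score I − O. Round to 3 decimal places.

Var(I−O) = 9.3² + 6.9² − 2·9.3·6.9·0.62 = 134.1 − 79.5708 = 54.5292.
Under uncorrelated errors the observed covariances equal the true-score covariances, so only the own-variance terms attenuate.
True-score variance = [9.3²·0.55 + 6.9²·0.77] − 79.5708 = 84.2292 − 79.5708 = 4.6584.
Reliability = 4.6584 / 54.5292 = 0.085.

0.085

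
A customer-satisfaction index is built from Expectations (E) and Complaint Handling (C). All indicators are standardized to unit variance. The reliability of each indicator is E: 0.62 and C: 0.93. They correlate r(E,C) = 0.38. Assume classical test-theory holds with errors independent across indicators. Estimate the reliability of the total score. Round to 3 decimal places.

Var(E+C) = 2 + 2·[0.38] = 2 + 0.76 = 2.76.
Under uncorrelated errors the observed covariances equal the true-score covariances, so only the own-variance terms attenuate.
True-score variance = [0.62 + 0.93] + 0.76 = 1.55 + 0.76 = 2.31.
Reliability = 2.31 / 2.76 = 0.837.

0.837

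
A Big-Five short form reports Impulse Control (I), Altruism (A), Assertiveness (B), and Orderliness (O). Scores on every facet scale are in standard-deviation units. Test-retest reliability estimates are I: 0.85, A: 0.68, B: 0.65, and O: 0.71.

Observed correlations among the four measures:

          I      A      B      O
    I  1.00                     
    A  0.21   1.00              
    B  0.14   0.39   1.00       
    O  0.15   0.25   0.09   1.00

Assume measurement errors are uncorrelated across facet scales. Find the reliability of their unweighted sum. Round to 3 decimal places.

0.828

Var(I+A+B+O) = 4 + 2·[0.21 + 0.14 + 0.15 + 0.39 + 0.25 + 0.09] = 4 + 2.46 = 6.46.
Because errors are independent across components, Cov(Tᵢ,Tⱼ) = Cov(Xᵢ,Xⱼ); the off-diagonal part of the true-score variance is the same as above.
True-score variance = [0.85 + 0.68 + 0.65 + 0.71] + 2.46 = 2.89 + 2.46 = 5.35.
Reliability = 5.35 / 6.46 = 0.828.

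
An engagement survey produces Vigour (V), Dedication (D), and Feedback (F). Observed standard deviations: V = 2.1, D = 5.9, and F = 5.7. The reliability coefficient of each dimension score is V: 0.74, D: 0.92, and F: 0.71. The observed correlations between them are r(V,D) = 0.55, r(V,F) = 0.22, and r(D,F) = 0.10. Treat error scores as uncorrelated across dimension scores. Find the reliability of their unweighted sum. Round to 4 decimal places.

Var(V+D+F) = 2.1² + 5.9² + 5.7² + 2·[2.1·5.9·0.55 + 2.1·5.7·0.22 + 5.9·5.7·0.10] = 71.71 + 25.6218 = 97.3318.
Under uncorrelated errors the observed covariances equal the true-score covariances, so only the own-variance terms attenuate.
True-score variance = [2.1²·0.74 + 5.9²·0.92 + 5.7²·0.71] + 25.6218 = 58.3565 + 25.6218 = 83.9783.
Reliability = 83.9783 / 97.3318 = 0.8628.

0.8628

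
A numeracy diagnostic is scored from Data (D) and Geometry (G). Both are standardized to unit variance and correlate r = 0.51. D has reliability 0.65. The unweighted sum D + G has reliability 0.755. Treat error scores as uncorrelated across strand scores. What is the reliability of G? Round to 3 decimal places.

0.610

Var(D+G) = 2 + 2·0.51 = 3.020.
True-score variance = ρ_D + ρ_G + 2·0.51, so 0.755 = (0.65 + ρ_G + 1.02) / 3.020.
ρ_G = 0.755·3.020 − 0.65 − 1.02 = 0.610.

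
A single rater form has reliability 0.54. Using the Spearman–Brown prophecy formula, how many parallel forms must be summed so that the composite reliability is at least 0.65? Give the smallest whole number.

2

k ≥ ρ*(1−ρ₁)/(ρ₁(1−ρ*)) = 0.65·0.46 / (0.54·0.35) = 1.582.
Smallest integer k = 2.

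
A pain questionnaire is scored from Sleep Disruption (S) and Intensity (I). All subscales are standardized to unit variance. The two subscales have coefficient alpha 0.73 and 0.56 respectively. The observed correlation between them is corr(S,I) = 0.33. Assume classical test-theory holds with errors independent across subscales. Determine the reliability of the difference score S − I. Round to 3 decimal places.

Var(S−I) = 1 + 1 − 2·0.33 = 2 − 0.66 = 1.34.
Under uncorrelated errors the observed covariances equal the true-score covariances, so only the own-variance terms attenuate.
True-score variance = [0.73 + 0.56] − 0.66 = 1.29 − 0.66 = 0.63.
Reliability = 0.63 / 1.34 = 0.470.

0.470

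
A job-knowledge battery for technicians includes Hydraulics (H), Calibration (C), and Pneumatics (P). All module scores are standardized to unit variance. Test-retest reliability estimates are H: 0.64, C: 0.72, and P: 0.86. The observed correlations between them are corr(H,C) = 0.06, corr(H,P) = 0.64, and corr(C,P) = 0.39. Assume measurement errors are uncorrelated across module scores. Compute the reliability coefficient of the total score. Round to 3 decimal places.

0.849

Var(H+C+P) = 3 + 2·[0.06 + 0.64 + 0.39] = 3 + 2.18 = 5.18.
Under uncorrelated errors the observed covariances equal the true-score covariances, so only the own-variance terms attenuate.
True-score variance = [0.64 + 0.72 + 0.86] + 2.18 = 2.22 + 2.18 = 4.4.
Reliability = 4.4 / 5.18 = 0.849.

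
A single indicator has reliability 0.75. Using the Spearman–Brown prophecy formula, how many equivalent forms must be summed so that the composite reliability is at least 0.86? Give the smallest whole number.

3

k ≥ ρ*(1−ρ₁)/(ρ₁(1−ρ*)) = 0.86·0.25 / (0.75·0.14) = 2.048.
Smallest integer k = 3.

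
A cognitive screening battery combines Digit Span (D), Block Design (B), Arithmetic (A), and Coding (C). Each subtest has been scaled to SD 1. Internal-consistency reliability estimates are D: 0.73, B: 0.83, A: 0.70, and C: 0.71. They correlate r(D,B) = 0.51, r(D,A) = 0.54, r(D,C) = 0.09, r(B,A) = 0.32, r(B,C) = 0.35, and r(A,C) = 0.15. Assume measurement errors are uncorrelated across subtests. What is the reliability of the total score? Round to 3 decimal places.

Var(D+B+A+C) = 4 + 2·[0.51 + 0.54 + 0.09 + 0.32 + 0.35 + 0.15] = 4 + 3.92 = 7.92.
Because errors are independent across components, Cov(Tᵢ,Tⱼ) = Cov(Xᵢ,Xⱼ); the off-diagonal part of the true-score variance is the same as above.
True-score variance = [0.73 + 0.83 + 0.70 + 0.71] + 3.92 = 2.97 + 3.92 = 6.89.
Reliability = 6.89 / 7.92 = 0.870.

0.870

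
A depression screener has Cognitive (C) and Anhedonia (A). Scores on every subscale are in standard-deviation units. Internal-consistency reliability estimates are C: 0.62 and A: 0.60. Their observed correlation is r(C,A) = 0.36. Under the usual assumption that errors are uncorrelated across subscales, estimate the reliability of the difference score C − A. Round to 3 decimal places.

Var(C−A) = 1 + 1 − 2·0.36 = 2 − 0.72 = 1.28.
Under uncorrelated errors the observed covariances equal the true-score covariances, so only the own-variance terms attenuate.
True-score variance = [0.62 + 0.60] − 0.72 = 1.22 − 0.72 = 0.5.
Reliability = 0.5 / 1.28 = 0.391.

0.391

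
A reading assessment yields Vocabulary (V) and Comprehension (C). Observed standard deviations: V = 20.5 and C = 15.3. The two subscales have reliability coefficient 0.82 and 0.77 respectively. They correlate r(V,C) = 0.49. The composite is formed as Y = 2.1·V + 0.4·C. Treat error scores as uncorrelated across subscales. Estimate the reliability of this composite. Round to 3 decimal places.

Var(Y) = 2.1²·20.5² + 0.4²·15.3² + 2·[0.84·20.5·15.3·0.49] = 1890.76 + 258.197 = 2148.95.
Under uncorrelated errors the observed covariances equal the true-score covariances, so only the own-variance terms attenuate.
True-score variance = [2.1²·20.5²·0.82 + 0.4²·15.3²·0.77] + 258.197 = 1548.55 + 258.197 = 1806.74.
Reliability = 1806.74 / 2148.95 = 0.841.

0.841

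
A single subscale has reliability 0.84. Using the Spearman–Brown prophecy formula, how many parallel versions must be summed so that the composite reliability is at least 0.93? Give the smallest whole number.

k ≥ ρ*(1−ρ₁)/(ρ₁(1−ρ*)) = 0.93·0.16 / (0.84·0.07) = 2.531.
Smallest integer k = 3.

3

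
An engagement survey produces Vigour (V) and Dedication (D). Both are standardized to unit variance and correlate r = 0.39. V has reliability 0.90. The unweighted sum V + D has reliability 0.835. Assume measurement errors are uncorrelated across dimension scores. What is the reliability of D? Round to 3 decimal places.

Var(V+D) = 2 + 2·0.39 = 2.780.
True-score variance = ρ_V + ρ_D + 2·0.39, so 0.835 = (0.90 + ρ_D + 0.78) / 2.780.
ρ_D = 0.835·2.780 − 0.90 − 0.78 = 0.641.

0.641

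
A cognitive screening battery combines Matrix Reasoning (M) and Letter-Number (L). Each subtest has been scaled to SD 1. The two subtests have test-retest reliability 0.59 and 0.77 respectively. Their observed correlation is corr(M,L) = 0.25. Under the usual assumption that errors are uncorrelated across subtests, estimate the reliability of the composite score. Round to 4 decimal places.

0.7440

Var(M+L) = 2 + 2·[0.25] = 2 + 0.5 = 2.5.
Because errors are independent across components, Cov(Tᵢ,Tⱼ) = Cov(Xᵢ,Xⱼ); the off-diagonal part of the true-score variance is the same as above.
True-score variance = [0.59 + 0.77] + 0.5 = 1.36 + 0.5 = 1.86.
Reliability = 1.86 / 2.5 = 0.7440.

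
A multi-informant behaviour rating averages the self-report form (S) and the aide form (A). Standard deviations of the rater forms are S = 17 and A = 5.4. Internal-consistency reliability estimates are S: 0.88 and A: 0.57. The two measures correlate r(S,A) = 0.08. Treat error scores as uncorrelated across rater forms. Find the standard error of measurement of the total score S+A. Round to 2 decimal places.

Var(total) = 318.16 + 14.688 = 332.848.
True-score variance = 270.941 + 14.688 = 285.629, so reliability = 0.8581.
Error variance = 332.848 − 285.629 = 47.2188; SEM = √47.2188 = 6.87.

6.87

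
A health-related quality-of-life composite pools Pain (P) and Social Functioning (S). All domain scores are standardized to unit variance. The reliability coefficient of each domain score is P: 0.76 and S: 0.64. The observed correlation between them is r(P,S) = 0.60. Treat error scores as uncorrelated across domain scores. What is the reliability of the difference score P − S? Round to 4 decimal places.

Var(P−S) = 1 + 1 − 2·0.60 = 2 − 1.2 = 0.8.
With uncorrelated errors the cross-covariances are all true-score covariance, so they carry over unchanged; only the diagonal terms shrink to ρᵢσᵢ².
True-score variance = [0.76 + 0.64] − 1.2 = 1.4 − 1.2 = 0.2.
Reliability = 0.2 / 0.8 = 0.2500.

0.2500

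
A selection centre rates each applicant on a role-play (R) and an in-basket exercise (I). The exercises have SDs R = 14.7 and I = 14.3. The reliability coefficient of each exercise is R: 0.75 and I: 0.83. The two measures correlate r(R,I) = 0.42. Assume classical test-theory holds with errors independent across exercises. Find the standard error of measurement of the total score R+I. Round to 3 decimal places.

9.423

Var(total) = 420.58 + 176.576 = 597.156.
True-score variance = 331.794 + 176.576 = 508.371, so reliability = 0.8513.
Error variance = 597.156 − 508.371 = 88.7858; SEM = √88.7858 = 9.423.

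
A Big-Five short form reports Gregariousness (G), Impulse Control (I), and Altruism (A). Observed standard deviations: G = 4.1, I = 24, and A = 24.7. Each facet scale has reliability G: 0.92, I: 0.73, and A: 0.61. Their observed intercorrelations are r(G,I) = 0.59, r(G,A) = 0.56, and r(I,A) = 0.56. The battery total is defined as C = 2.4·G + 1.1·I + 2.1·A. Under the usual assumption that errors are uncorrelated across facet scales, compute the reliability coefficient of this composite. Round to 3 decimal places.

Var(C) = 2.4²·4.1² + 1.1²·24² + 2.1²·24.7² + 2·[2.64·4.1·24·0.59 + 5.04·4.1·24.7·0.56 + 2.31·24·24.7·0.56] = 3484.28 + 2411.88 = 5896.16.
Under uncorrelated errors the observed covariances equal the true-score covariances, so only the own-variance terms attenuate.
True-score variance = [2.4²·4.1²·0.92 + 1.1²·24²·0.73 + 2.1²·24.7²·0.61] + 2411.88 = 2239.06 + 2411.88 = 4650.94.
Reliability = 4650.94 / 5896.16 = 0.789.

0.789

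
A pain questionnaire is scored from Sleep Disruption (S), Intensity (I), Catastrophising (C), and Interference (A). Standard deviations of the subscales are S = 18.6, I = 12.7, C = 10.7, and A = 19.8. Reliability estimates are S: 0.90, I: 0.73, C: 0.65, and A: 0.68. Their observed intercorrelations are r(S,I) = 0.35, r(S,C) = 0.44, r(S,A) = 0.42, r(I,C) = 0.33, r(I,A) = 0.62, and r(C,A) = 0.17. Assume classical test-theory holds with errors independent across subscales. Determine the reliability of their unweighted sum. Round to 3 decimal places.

Var(S+I+C+A) = 18.6² + 12.7² + 10.7² + 19.8² + 2·[18.6·12.7·0.35 + 18.6·10.7·0.44 + 18.6·19.8·0.42 + 12.7·10.7·0.33 + 12.7·19.8·0.62 + 10.7·19.8·0.17] = 1013.78 + 1123.38 = 2137.16.
Because errors are independent across components, Cov(Tᵢ,Tⱼ) = Cov(Xᵢ,Xⱼ); the off-diagonal part of the true-score variance is the same as above.
True-score variance = [18.6²·0.90 + 12.7²·0.73 + 10.7²·0.65 + 19.8²·0.68] + 1123.38 = 770.111 + 1123.38 = 1893.49.
Reliability = 1893.49 / 2137.16 = 0.886.

0.886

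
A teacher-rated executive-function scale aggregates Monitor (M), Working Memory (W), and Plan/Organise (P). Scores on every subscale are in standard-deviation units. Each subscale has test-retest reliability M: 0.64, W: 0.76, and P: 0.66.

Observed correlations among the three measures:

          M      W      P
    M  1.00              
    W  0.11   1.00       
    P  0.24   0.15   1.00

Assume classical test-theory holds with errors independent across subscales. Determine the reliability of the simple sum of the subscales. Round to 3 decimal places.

0.765

Var(M+W+P) = 3 + 2·[0.11 + 0.24 + 0.15] = 3 + 1 = 4.
With uncorrelated errors the cross-covariances are all true-score covariance, so they carry over unchanged; only the diagonal terms shrink to ρᵢσᵢ².
True-score variance = [0.64 + 0.76 + 0.66] + 1 = 2.06 + 1 = 3.06.
Reliability = 3.06 / 4 = 0.765.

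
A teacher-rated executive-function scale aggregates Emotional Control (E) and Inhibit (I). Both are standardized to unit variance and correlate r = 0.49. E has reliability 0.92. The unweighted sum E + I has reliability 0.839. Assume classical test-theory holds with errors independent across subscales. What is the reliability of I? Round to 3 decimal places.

0.600

Var(E+I) = 2 + 2·0.49 = 2.980.
True-score variance = ρ_E + ρ_I + 2·0.49, so 0.839 = (0.92 + ρ_I + 0.98) / 2.980.
ρ_I = 0.839·2.980 − 0.92 − 0.98 = 0.600.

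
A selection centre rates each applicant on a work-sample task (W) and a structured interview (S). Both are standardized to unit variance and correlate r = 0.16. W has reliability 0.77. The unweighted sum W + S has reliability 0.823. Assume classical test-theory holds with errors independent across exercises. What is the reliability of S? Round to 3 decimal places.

Var(W+S) = 2 + 2·0.16 = 2.320.
True-score variance = ρ_W + ρ_S + 2·0.16, so 0.823 = (0.77 + ρ_S + 0.32) / 2.320.
ρ_S = 0.823·2.320 − 0.77 − 0.32 = 0.819.

0.819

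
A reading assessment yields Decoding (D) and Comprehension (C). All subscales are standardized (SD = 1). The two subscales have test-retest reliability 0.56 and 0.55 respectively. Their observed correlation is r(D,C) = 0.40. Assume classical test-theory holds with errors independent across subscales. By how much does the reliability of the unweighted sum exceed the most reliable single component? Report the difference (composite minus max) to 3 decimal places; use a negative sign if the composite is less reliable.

0.122

Var(sum) = 2 + 0.8 = 2.8; true-score variance = 1.11 + 0.8 = 1.91; composite reliability = 0.6821.
Max component reliability = 0.5600.
Difference = 0.6821 − 0.5600 = 0.122.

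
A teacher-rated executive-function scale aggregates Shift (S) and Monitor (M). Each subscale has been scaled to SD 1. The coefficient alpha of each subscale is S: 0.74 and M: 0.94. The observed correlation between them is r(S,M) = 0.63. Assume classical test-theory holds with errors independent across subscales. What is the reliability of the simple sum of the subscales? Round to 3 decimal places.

Var(S+M) = 2 + 2·[0.63] = 2 + 1.26 = 3.26.
Under uncorrelated errors the observed covariances equal the true-score covariances, so only the own-variance terms attenuate.
True-score variance = [0.74 + 0.94] + 1.26 = 1.68 + 1.26 = 2.94.
Reliability = 2.94 / 3.26 = 0.902.

0.902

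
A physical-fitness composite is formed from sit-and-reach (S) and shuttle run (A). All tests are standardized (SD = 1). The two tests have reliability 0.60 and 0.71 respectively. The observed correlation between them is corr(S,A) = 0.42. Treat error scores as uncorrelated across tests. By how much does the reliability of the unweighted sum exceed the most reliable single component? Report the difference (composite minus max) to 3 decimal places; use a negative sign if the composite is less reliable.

Var(sum) = 2 + 0.84 = 2.84; true-score variance = 1.31 + 0.84 = 2.15; composite reliability = 0.7570.
Max component reliability = 0.7100.
Difference = 0.7570 − 0.7100 = 0.047.

0.047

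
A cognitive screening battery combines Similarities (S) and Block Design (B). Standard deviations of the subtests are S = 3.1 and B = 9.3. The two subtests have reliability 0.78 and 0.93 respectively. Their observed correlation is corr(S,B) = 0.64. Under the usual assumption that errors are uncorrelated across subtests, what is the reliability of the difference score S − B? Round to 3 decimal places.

0.862

Var(S−B) = 3.1² + 9.3² − 2·3.1·9.3·0.64 = 96.1 − 36.9024 = 59.1976.
With uncorrelated errors the cross-covariances are all true-score covariance, so they carry over unchanged; only the diagonal terms shrink to ρᵢσᵢ².
True-score variance = [3.1²·0.78 + 9.3²·0.93] − 36.9024 = 87.9315 − 36.9024 = 51.0291.
Reliability = 51.0291 / 59.1976 = 0.862.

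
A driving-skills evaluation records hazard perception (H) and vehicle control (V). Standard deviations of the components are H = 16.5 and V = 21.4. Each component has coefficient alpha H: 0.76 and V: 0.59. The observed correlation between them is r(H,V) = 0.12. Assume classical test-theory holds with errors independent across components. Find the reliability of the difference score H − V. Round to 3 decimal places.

0.608

Var(H−V) = 16.5² + 21.4² − 2·16.5·21.4·0.12 = 730.21 − 84.744 = 645.466.
With uncorrelated errors the cross-covariances are all true-score covariance, so they carry over unchanged; only the diagonal terms shrink to ρᵢσᵢ².
True-score variance = [16.5²·0.76 + 21.4²·0.59] − 84.744 = 477.106 − 84.744 = 392.362.
Reliability = 392.362 / 645.466 = 0.608.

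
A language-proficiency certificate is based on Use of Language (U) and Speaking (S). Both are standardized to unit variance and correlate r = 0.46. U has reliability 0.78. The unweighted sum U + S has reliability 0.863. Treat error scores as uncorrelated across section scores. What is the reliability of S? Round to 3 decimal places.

0.820

Var(U+S) = 2 + 2·0.46 = 2.920.
True-score variance = ρ_U + ρ_S + 2·0.46, so 0.863 = (0.78 + ρ_S + 0.92) / 2.920.
ρ_S = 0.863·2.920 − 0.78 − 0.92 = 0.820.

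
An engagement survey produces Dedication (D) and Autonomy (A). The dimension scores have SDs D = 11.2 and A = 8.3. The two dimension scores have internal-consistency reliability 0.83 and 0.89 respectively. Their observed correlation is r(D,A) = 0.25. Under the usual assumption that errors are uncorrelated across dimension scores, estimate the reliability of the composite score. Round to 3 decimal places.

0.880

Var(D+A) = 11.2² + 8.3² + 2·[11.2·8.3·0.25] = 194.33 + 46.48 = 240.81.
With uncorrelated errors the cross-covariances are all true-score covariance, so they carry over unchanged; only the diagonal terms shrink to ρᵢσᵢ².
True-score variance = [11.2²·0.83 + 8.3²·0.89] + 46.48 = 165.427 + 46.48 = 211.907.
Reliability = 211.907 / 240.81 = 0.880.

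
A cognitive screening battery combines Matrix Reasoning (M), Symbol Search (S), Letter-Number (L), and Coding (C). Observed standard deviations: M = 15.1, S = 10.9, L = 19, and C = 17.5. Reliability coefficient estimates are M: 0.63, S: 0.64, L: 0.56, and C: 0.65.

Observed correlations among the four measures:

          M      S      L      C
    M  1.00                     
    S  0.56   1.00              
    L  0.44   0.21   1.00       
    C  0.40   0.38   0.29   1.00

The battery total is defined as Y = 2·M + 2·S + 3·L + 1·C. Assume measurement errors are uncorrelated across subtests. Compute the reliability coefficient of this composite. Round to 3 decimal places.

0.773

Var(Y) = 2²·15.1² + 2²·10.9² + 3²·19² + 17.5² + 2·[4·15.1·10.9·0.56 + 6·15.1·19·0.44 + 2·15.1·17.5·0.40 + 6·10.9·19·0.21 + 2·10.9·17.5·0.38 + 3·19·17.5·0.29] = 4942.53 + 4065.38 = 9007.91.
Under uncorrelated errors the observed covariances equal the true-score covariances, so only the own-variance terms attenuate.
True-score variance = [2²·15.1²·0.63 + 2²·10.9²·0.64 + 3²·19²·0.56 + 17.5²·0.65] + 4065.38 = 2897.24 + 4065.38 = 6962.62.
Reliability = 6962.62 / 9007.91 = 0.773.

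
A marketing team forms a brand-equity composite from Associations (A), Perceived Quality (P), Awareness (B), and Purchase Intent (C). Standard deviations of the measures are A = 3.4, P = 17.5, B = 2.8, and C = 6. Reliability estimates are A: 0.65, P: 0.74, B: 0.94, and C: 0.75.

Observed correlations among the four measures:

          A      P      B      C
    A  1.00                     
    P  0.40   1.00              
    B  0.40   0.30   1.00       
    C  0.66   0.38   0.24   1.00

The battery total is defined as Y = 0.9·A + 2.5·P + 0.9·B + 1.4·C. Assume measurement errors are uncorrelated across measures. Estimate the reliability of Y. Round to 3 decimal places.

Var(Y) = 0.9²·3.4² + 2.5²·17.5² + 0.9²·2.8² + 1.4²·6² + 2·[2.25·3.4·17.5·0.40 + 0.81·3.4·2.8·0.40 + 1.26·3.4·6·0.66 + 2.25·17.5·2.8·0.30 + 3.5·17.5·6·0.38 + 1.26·2.8·6·0.24] = 2000.34 + 502.809 = 2503.15.
With uncorrelated errors the cross-covariances are all true-score covariance, so they carry over unchanged; only the diagonal terms shrink to ρᵢσᵢ².
True-score variance = [0.9²·3.4²·0.65 + 2.5²·17.5²·0.74 + 0.9²·2.8²·0.94 + 1.4²·6²·0.75] + 502.809 = 1481.38 + 502.809 = 1984.19.
Reliability = 1984.19 / 2503.15 = 0.793.

0.793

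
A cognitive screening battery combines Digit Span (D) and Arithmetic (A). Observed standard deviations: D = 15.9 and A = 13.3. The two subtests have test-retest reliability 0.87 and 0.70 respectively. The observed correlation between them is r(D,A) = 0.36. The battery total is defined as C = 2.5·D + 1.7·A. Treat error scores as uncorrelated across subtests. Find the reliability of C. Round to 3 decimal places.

0.869

Var(C) = 2.5²·15.9² + 1.7²·13.3² + 2·[4.25·15.9·13.3·0.36] = 2091.27 + 647.098 = 2738.37.
Because errors are independent across components, Cov(Tᵢ,Tⱼ) = Cov(Xᵢ,Xⱼ); the off-diagonal part of the true-score variance is the same as above.
True-score variance = [2.5²·15.9²·0.87 + 1.7²·13.3²·0.70] + 647.098 = 1732.5 + 647.098 = 2379.6.
Reliability = 2379.6 / 2738.37 = 0.869.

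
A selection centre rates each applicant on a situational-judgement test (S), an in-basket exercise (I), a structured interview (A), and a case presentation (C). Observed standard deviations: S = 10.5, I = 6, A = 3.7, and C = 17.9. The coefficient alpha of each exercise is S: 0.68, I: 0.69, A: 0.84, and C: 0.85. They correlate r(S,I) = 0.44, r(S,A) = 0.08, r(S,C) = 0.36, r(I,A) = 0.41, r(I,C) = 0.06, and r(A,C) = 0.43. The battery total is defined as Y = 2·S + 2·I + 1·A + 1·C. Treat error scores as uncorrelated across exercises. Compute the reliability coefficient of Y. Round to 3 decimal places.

Var(Y) = 2²·10.5² + 2²·6² + 3.7² + 17.9² + 2·[4·10.5·6·0.44 + 2·10.5·3.7·0.08 + 2·10.5·17.9·0.36 + 2·6·3.7·0.41 + 2·6·17.9·0.06 + 3.7·17.9·0.43] = 919.1 + 623.982 = 1543.08.
Under uncorrelated errors the observed covariances equal the true-score covariances, so only the own-variance terms attenuate.
True-score variance = [2²·10.5²·0.68 + 2²·6²·0.69 + 3.7²·0.84 + 17.9²·0.85] + 623.982 = 683.088 + 623.982 = 1307.07.
Reliability = 1307.07 / 1543.08 = 0.847.

0.847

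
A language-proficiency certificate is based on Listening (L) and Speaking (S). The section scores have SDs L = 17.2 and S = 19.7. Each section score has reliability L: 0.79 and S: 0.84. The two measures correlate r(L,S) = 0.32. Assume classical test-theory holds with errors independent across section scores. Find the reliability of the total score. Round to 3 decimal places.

Var(L+S) = 17.2² + 19.7² + 2·[17.2·19.7·0.32] = 683.93 + 216.858 = 900.788.
Because errors are independent across components, Cov(Tᵢ,Tⱼ) = Cov(Xᵢ,Xⱼ); the off-diagonal part of the true-score variance is the same as above.
True-score variance = [17.2²·0.79 + 19.7²·0.84] + 216.858 = 559.709 + 216.858 = 776.567.
Reliability = 776.567 / 900.788 = 0.862.

0.862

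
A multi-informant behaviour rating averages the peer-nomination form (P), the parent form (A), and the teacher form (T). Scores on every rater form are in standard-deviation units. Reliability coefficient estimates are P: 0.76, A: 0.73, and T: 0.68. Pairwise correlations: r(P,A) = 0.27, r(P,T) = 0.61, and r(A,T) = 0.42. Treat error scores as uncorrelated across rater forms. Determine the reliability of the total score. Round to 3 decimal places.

0.852

Var(P+A+T) = 3 + 2·[0.27 + 0.61 + 0.42] = 3 + 2.6 = 5.6.
With uncorrelated errors the cross-covariances are all true-score covariance, so they carry over unchanged; only the diagonal terms shrink to ρᵢσᵢ².
True-score variance = [0.76 + 0.73 + 0.68] + 2.6 = 2.17 + 2.6 = 4.77.
Reliability = 4.77 / 5.6 = 0.852.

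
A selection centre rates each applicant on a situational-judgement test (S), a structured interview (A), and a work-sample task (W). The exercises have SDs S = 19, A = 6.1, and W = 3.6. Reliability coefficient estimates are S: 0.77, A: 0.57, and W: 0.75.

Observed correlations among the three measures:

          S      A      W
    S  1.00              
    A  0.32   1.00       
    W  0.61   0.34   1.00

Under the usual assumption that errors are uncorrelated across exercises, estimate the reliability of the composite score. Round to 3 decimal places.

Var(S+A+W) = 19² + 6.1² + 3.6² + 2·[19·6.1·0.32 + 19·3.6·0.61 + 6.1·3.6·0.34] = 411.17 + 172.557 = 583.727.
Under uncorrelated errors the observed covariances equal the true-score covariances, so only the own-variance terms attenuate.
True-score variance = [19²·0.77 + 6.1²·0.57 + 3.6²·0.75] + 172.557 = 308.9 + 172.557 = 481.457.
Reliability = 481.457 / 583.727 = 0.825.

0.825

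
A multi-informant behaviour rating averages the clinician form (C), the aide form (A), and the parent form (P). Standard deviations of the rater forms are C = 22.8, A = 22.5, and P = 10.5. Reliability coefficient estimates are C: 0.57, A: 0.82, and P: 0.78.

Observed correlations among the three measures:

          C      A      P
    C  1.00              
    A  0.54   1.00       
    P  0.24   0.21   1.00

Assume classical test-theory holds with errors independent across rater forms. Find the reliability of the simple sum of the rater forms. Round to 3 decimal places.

0.822

Var(C+A+P) = 22.8² + 22.5² + 10.5² + 2·[22.8·22.5·0.54 + 22.8·10.5·0.24 + 22.5·10.5·0.21] = 1136.34 + 768.177 = 1904.52.
Because errors are independent across components, Cov(Tᵢ,Tⱼ) = Cov(Xᵢ,Xⱼ); the off-diagonal part of the true-score variance is the same as above.
True-score variance = [22.8²·0.57 + 22.5²·0.82 + 10.5²·0.78] + 768.177 = 797.429 + 768.177 = 1565.61.
Reliability = 1565.61 / 1904.52 = 0.822.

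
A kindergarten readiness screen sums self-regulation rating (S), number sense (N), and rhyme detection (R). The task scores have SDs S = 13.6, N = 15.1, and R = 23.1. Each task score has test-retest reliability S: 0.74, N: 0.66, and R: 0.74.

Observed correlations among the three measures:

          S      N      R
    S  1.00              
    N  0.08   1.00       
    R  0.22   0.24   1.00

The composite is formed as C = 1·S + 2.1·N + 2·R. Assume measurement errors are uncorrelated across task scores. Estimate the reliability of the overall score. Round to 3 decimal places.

0.784

Var(C) = 13.6² + 2.1²·15.1² + 2²·23.1² + 2·[2.1·13.6·15.1·0.08 + 2·13.6·23.1·0.22 + 4.2·15.1·23.1·0.24] = 3324.92 + 1048.66 = 4373.59.
With uncorrelated errors the cross-covariances are all true-score covariance, so they carry over unchanged; only the diagonal terms shrink to ρᵢσᵢ².
True-score variance = [13.6²·0.74 + 2.1²·15.1²·0.66 + 2²·23.1²·0.74] + 1048.66 = 2380 + 1048.66 = 3428.66.
Reliability = 3428.66 / 4373.59 = 0.784.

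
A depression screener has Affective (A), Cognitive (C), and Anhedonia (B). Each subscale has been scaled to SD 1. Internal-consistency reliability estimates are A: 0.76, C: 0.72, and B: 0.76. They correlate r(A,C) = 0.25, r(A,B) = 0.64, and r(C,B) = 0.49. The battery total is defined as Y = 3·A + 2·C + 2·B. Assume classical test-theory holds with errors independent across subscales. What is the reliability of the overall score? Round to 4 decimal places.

0.8658

Var(Y) = 3² + 2² + 2² + 2·[6·0.25 + 6·0.64 + 4·0.49] = 17 + 14.6 = 31.6.
Under uncorrelated errors the observed covariances equal the true-score covariances, so only the own-variance terms attenuate.
True-score variance = [3²·0.76 + 2²·0.72 + 2²·0.76] + 14.6 = 12.76 + 14.6 = 27.36.
Reliability = 27.36 / 31.6 = 0.8658.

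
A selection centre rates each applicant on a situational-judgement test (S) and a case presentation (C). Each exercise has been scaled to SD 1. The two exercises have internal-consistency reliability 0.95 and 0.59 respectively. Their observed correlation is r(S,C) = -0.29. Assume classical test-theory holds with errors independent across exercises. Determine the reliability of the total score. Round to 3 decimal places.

Var(S+C) = 2 + 2·[(-0.29)] = 2 − 0.58 = 1.42.
With uncorrelated errors the cross-covariances are all true-score covariance, so they carry over unchanged; only the diagonal terms shrink to ρᵢσᵢ².
True-score variance = [0.95 + 0.59] − 0.58 = 1.54 − 0.58 = 0.96.
Reliability = 0.96 / 1.42 = 0.676.

0.676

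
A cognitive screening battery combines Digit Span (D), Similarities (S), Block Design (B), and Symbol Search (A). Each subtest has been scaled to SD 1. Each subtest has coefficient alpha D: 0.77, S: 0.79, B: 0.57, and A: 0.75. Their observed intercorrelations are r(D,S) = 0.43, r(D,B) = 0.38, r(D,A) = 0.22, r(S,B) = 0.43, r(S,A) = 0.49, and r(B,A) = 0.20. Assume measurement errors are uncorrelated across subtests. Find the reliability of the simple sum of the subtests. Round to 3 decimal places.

0.865

Var(D+S+B+A) = 4 + 2·[0.43 + 0.38 + 0.22 + 0.43 + 0.49 + 0.20] = 4 + 4.3 = 8.3.
Under uncorrelated errors the observed covariances equal the true-score covariances, so only the own-variance terms attenuate.
True-score variance = [0.77 + 0.79 + 0.57 + 0.75] + 4.3 = 2.88 + 4.3 = 7.18.
Reliability = 7.18 / 8.3 = 0.865.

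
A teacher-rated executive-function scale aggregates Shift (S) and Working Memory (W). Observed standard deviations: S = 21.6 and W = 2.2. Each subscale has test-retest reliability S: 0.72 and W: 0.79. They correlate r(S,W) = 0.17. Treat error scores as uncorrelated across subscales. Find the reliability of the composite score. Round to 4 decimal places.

Var(S+W) = 21.6² + 2.2² + 2·[21.6·2.2·0.17] = 471.4 + 16.1568 = 487.557.
Under uncorrelated errors the observed covariances equal the true-score covariances, so only the own-variance terms attenuate.
True-score variance = [21.6²·0.72 + 2.2²·0.79] + 16.1568 = 339.747 + 16.1568 = 355.904.
Reliability = 355.904 / 487.557 = 0.7300.

0.7300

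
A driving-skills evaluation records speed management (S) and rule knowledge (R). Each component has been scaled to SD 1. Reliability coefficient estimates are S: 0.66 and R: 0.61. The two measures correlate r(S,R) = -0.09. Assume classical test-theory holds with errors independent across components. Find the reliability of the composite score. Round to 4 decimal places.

0.5989

Var(S+R) = 2 + 2·[(-0.09)] = 2 − 0.18 = 1.82.
Under uncorrelated errors the observed covariances equal the true-score covariances, so only the own-variance terms attenuate.
True-score variance = [0.66 + 0.61] − 0.18 = 1.27 − 0.18 = 1.09.
Reliability = 1.09 / 1.82 = 0.5989.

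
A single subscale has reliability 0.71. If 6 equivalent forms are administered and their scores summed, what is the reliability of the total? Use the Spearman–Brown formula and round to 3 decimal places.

ρ_k = kρ / (1 + (k−1)ρ) = 6·0.71 / (1 + 5·0.71) = 4.260 / 4.550 = 0.936.

0.936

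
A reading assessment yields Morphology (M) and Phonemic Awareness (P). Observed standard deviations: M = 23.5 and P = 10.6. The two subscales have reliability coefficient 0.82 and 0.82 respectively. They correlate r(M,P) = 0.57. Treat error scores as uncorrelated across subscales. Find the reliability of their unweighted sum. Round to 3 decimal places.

Var(M+P) = 23.5² + 10.6² + 2·[23.5·10.6·0.57] = 664.61 + 283.974 = 948.584.
Under uncorrelated errors the observed covariances equal the true-score covariances, so only the own-variance terms attenuate.
True-score variance = [23.5²·0.82 + 10.6²·0.82] + 283.974 = 544.98 + 283.974 = 828.954.
Reliability = 828.954 / 948.584 = 0.874.

0.874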